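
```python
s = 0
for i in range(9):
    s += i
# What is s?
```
Trace:
  s=0
  s=0, i=0
  s=1, i=1
  s=3, i=2
  s=6, i=3
  s=10, i=4
  s=15, i=5
  s=21, i=6
  s=28, i=7
  s=36, i=8

Final answer: 36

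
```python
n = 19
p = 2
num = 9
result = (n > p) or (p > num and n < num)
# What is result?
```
Trace:
  n=19
  n=19, p=2
  n=19, p=2, num=9
  n=19, p=2, num=9, result=True

Final answer: True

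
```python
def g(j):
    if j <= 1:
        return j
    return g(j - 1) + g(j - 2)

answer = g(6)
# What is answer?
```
Call trace (a repeated sub-call is expanded the first time; later identical calls just restate its return value):
g(j=6)
  g(j=5)
    g(j=4)
      g(j=3)
        g(j=2)
          g(j=1)
          -> return 1
          g(j=0)
          -> return 0
        -> return 1
        g(j=1)
        -> return 1
      -> return 2
      g(j=2) -> return 1  (same call as traced above)
    -> return 3
    g(j=3) -> return 2  (same call as traced above)
  -> return 5
  g(j=4) -> return 3  (same call as traced above)
-> return 8

Final answer: 8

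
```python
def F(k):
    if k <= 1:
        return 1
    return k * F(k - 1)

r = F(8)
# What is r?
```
Call trace:
F(k=8)
  F(k=7)
    F(k=6)
      F(k=5)
        F(k=4)
          F(k=3)
            F(k=2)
              F(k=1)
              -> return 1
            -> return 2
          -> return 6
        -> return 24
      -> return 120
    -> return 720
  -> return 5040
-> return 40320

Final answer: 40320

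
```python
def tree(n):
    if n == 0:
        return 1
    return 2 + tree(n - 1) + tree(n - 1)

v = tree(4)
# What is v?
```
Call trace (a repeated sub-call is expanded the first time; later identical calls just restate its return value):
tree(n=4)
  tree(n=3)
    tree(n=2)
      tree(n=1)
        tree(n=0)
        -> return 1
        tree(n=0)
        -> return 1
      -> return 4
      tree(n=1) -> return 4  (same call as traced above)
    -> return 10
    tree(n=2) -> return 10  (same call as traced above)
  -> return 22
  tree(n=3) -> return 22  (same call as traced above)
-> return 46

Final answer: 46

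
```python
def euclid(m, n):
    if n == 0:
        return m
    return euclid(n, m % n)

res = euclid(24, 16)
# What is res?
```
Call trace:
euclid(m=24, n=16)
  euclid(m=16, n=8)
    euclid(m=8, n=0)
    -> return 8
  -> return 8
-> return 8

Final answer: 8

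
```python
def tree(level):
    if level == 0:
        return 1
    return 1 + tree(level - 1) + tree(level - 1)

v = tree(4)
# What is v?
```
Call trace (a repeated sub-call is expanded the first time; later identical calls just restate its return value):
tree(level=4)
  tree(level=3)
    tree(level=2)
      tree(level=1)
        tree(level=0)
        -> return 1
        tree(level=0)
        -> return 1
      -> return 3
      tree(level=1) -> return 3  (same call as traced above)
    -> return 7
    tree(level=2) -> return 7  (same call as traced above)
  -> return 15
  tree(level=3) -> return 15  (same call as traced above)
-> return 31

Final answer: 31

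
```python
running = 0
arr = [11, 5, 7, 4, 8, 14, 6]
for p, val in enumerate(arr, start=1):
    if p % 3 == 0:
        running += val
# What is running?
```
Trace:
  running=0
  running=0, p=1, val=11
  running=0, p=2, val=5
  running=7, p=3, val=7
  running=7, p=4, val=4
  running=7, p=5, val=8
  running=21, p=6, val=14
  running=21, p=7, val=6

Final answer: 21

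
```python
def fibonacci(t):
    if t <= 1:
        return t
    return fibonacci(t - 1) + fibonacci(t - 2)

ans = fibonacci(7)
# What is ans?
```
Call trace (a repeated sub-call is expanded the first time; later identical calls just restate its return value):
fibonacci(t=7)
  fibonacci(t=6)
    fibonacci(t=5)
      fibonacci(t=4)
        fibonacci(t=3)
          fibonacci(t=2)
            fibonacci(t=1)
            -> return 1
            fibonacci(t=0)
            -> return 0
          -> return 1
          fibonacci(t=1)
          -> return 1
        -> return 2
        fibonacci(t=2) -> return 1  (same call as traced above)
      -> return 3
      fibonacci(t=3) -> return 2  (same call as traced above)
    -> return 5
    fibonacci(t=4) -> return 3  (same call as traced above)
  -> return 8
  fibonacci(t=5) -> return 5  (same call as traced above)
-> return 13

Final answer: 13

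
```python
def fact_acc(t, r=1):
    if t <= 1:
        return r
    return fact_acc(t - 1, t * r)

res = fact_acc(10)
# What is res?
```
Call trace:
fact_acc(t=10, r=1)
  fact_acc(t=9, r=10)
    fact_acc(t=8, r=90)
      fact_acc(t=7, r=720)
        fact_acc(t=6, r=5040)
          fact_acc(t=5, r=30240)
            fact_acc(t=4, r=151200)
              fact_acc(t=3, r=604800)
                fact_acc(t=2, r=1814400)
                  fact_acc(t=1, r=3628800)
                  -> return 3628800
                -> return 3628800
              -> return 3628800
            -> return 3628800
          -> return 3628800
        -> return 3628800
      -> return 3628800
    -> return 3628800
  -> return 3628800
-> return 3628800

Final answer: 3628800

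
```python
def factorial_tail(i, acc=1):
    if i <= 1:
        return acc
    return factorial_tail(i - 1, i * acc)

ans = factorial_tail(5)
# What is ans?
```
Call trace:
factorial_tail(i=5, acc=1)
  factorial_tail(i=4, acc=5)
    factorial_tail(i=3, acc=20)
      factorial_tail(i=2, acc=60)
        factorial_tail(i=1, acc=120)
        -> return 120
      -> return 120
    -> return 120
  -> return 120
-> return 120

Final answer: 120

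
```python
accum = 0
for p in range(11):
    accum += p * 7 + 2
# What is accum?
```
Trace:
  accum=0
  accum=2, p=0
  accum=11, p=1
  accum=27, p=2
  accum=50, p=3
  accum=80, p=4
  accum=117, p=5
  accum=161, p=6
  accum=212, p=7
  accum=270, p=8
  accum=335, p=9
  accum=407, p=10

Final answer: 407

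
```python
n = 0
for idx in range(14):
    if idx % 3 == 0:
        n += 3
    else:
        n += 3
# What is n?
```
Trace:
  n=0
  n=3, idx=0
  n=6, idx=1
  n=9, idx=2
  n=12, idx=3
  n=15, idx=4
  n=18, idx=5
  n=21, idx=6
  n=24, idx=7
  n=27, idx=8
  n=30, idx=9
  n=33, idx=10
  n=36, idx=11
  n=39, idx=12
  n=42, idx=13

Final answer: 42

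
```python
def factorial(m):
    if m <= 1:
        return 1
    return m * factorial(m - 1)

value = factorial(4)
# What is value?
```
Call trace:
factorial(m=4)
  factorial(m=3)
    factorial(m=2)
      factorial(m=1)
      -> return 1
    -> return 2
  -> return 6
-> return 24

Final answer: 24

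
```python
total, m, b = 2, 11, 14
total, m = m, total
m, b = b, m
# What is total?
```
Trace:
  total=2, m=11, b=14
  total=11, m=2, b=14
  total=11, m=14, b=2

Final answer: 11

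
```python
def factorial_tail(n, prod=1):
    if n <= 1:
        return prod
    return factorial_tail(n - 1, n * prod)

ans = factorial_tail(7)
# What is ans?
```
Call trace:
factorial_tail(n=7, prod=1)
  factorial_tail(n=6, prod=7)
    factorial_tail(n=5, prod=42)
      factorial_tail(n=4, prod=210)
        factorial_tail(n=3, prod=840)
          factorial_tail(n=2, prod=2520)
            factorial_tail(n=1, prod=5040)
            -> return 5040
          -> return 5040
        -> return 5040
      -> return 5040
    -> return 5040
  -> return 5040
-> return 5040

Final answer: 5040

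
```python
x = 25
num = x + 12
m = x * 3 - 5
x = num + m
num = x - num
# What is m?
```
Trace:
  x=25
  x=25, num=37
  x=25, num=37, m=70
  x=107, num=37, m=70
  x=107, num=70, m=70

Final answer: 70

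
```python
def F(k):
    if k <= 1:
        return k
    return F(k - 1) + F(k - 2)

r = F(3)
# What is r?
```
Call trace:
F(k=3)
  F(k=2)
    F(k=1)
    -> return 1
    F(k=0)
    -> return 0
  -> return 1
  F(k=1)
  -> return 1
-> return 2

Final answer: 2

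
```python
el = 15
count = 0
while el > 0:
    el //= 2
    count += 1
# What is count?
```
Trace:
  el=15
  el=15, count=0
  el=7, count=1
  el=3, count=2
  el=1, count=3
  el=0, count=4

Final answer: 4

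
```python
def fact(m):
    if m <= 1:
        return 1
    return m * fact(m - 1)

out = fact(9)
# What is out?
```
Call trace:
fact(m=9)
  fact(m=8)
    fact(m=7)
      fact(m=6)
        fact(m=5)
          fact(m=4)
            fact(m=3)
              fact(m=2)
                fact(m=1)
                -> return 1
              -> return 2
            -> return 6
          -> return 24
        -> return 120
      -> return 720
    -> return 5040
  -> return 40320
-> return 362880

Final answer: 362880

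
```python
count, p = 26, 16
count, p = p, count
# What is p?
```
Trace:
  count=26, p=16
  count=16, p=26

Final answer: 26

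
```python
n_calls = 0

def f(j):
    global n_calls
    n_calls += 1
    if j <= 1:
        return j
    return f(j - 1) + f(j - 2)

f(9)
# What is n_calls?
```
Call trace (a repeated sub-call is expanded the first time; later identical calls just restate its return value):
f(j=9)
  f(j=8)
    f(j=7)
      f(j=6)
        f(j=5)
          f(j=4)
            f(j=3)
              f(j=2)
                f(j=1)
                -> return 1
                f(j=0)
                -> return 0
              -> return 1
              f(j=1)
              -> return 1
            -> return 2
            f(j=2) -> return 1  (same call as traced above)
          -> return 3
          f(j=3) -> return 2  (same call as traced above)
        -> return 5
        f(j=4) -> return 3  (same call as traced above)
      -> return 8
      f(j=5) -> return 5  (same call as traced above)
    -> return 13
    f(j=6) -> return 8  (same call as traced above)
  -> return 21
  f(j=7) -> return 13  (same call as traced above)
-> return 34

n_calls is incremented once per call, so count the calls in each subtree. Let C(j) = number of calls made by f(j).
C(0) = C(1) = 1 (base case, no recursion); C(j) = 1 + C(j - 1) + C(j - 2) otherwise.
C(2) = 1 + C(1) + C(0) = 1 + 1 + 1 = 3
C(3) = 1 + C(2) + C(1) = 1 + 3 + 1 = 5
C(4) = 1 + C(3) + C(2) = 1 + 5 + 3 = 9
C(5) = 1 + C(4) + C(3) = 1 + 9 + 5 = 15
C(6) = 1 + C(5) + C(4) = 1 + 15 + 9 = 25
C(7) = 1 + C(6) + C(5) = 1 + 25 + 15 = 41
C(8) = 1 + C(7) + C(6) = 1 + 41 + 25 = 67
C(9) = 1 + C(8) + C(7) = 1 + 67 + 41 = 109
n_calls = C(9) = 109

Final answer: 109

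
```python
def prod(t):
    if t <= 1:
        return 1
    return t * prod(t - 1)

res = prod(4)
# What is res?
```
Call trace:
prod(t=4)
  prod(t=3)
    prod(t=2)
      prod(t=1)
      -> return 1
    -> return 2
  -> return 6
-> return 24

Final answer: 24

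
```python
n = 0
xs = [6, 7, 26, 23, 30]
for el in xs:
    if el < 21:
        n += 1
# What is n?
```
Trace:
  n=0
  n=1, el=6
  n=2, el=7
  n=2, el=26
  n=2, el=23
  n=2, el=30

Final answer: 2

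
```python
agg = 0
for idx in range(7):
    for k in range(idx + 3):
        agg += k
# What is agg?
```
Trace:
  agg=0
  agg=0, idx=0, k=0
  agg=1, idx=0, k=1
  agg=3, idx=0, k=2
  agg=3, idx=1, k=0
  agg=4, idx=1, k=1
  agg=6, idx=1, k=2
  agg=9, idx=1, k=3
  agg=9, idx=2, k=0
  agg=10, idx=2, k=1
  agg=12, idx=2, k=2
  agg=15, idx=2, k=3
  agg=19, idx=2, k=4
  agg=19, idx=3, k=0
  agg=20, idx=3, k=1
  agg=22, idx=3, k=2
  agg=25, idx=3, k=3
  agg=29, idx=3, k=4
  agg=34, idx=3, k=5
  agg=34, idx=4, k=0
  agg=35, idx=4, k=1
  agg=37, idx=4, k=2
  agg=40, idx=4, k=3
  agg=44, idx=4, k=4
  agg=49, idx=4, k=5
  agg=55, idx=4, k=6
  agg=55, idx=5, k=0
  agg=56, idx=5, k=1
  agg=58, idx=5, k=2
  agg=61, idx=5, k=3
  agg=65, idx=5, k=4
  agg=70, idx=5, k=5
  agg=76, idx=5, k=6
  agg=83, idx=5, k=7
  agg=83, idx=6, k=0
  agg=84, idx=6, k=1
  agg=86, idx=6, k=2
  agg=89, idx=6, k=3
  agg=93, idx=6, k=4
  agg=98, idx=6, k=5
  agg=104, idx=6, k=6
  agg=111, idx=6, k=7
  agg=119, idx=6, k=8

Final answer: 119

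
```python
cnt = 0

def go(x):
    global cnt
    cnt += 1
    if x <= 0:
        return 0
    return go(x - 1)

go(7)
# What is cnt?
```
Call trace:
go(x=7)
  go(x=6)
    go(x=5)
      go(x=4)
        go(x=3)
          go(x=2)
            go(x=1)
              go(x=0)
              -> return 0
            -> return 0
          -> return 0
        -> return 0
      -> return 0
    -> return 0
  -> return 0
-> return 0

cnt is incremented once per call. go is entered once for each x = 7, 6, 5, 4, 3, 2, 1, 0 (the x <= 0 call returns without recursing), i.e. 7 + 1 calls.
cnt = 8

Final answer: 8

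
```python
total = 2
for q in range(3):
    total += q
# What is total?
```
Trace:
  total=2
  total=2, q=0
  total=3, q=1
  total=5, q=2

Final answer: 5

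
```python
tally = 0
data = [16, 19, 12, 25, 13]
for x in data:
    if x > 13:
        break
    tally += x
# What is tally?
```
Trace:
  tally=0
  tally=0, x=16

Final answer: 0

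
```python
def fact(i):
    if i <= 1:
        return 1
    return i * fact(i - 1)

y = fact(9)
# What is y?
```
Call trace:
fact(i=9)
  fact(i=8)
    fact(i=7)
      fact(i=6)
        fact(i=5)
          fact(i=4)
            fact(i=3)
              fact(i=2)
                fact(i=1)
                -> return 1
              -> return 2
            -> return 6
          -> return 24
        -> return 120
      -> return 720
    -> return 5040
  -> return 40320
-> return 362880

Final answer: 362880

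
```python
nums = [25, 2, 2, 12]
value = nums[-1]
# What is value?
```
Trace:
  nums=[25, 2, 2, 12]
  nums=[25, 2, 2, 12], value=12

Final answer: 12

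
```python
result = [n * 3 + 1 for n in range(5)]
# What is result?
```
Trace:
  n=0
  n=1
  n=2
  n=3
  n=4
  result=[1, 4, 7, 10, 13]

Final answer: [1, 4, 7, 10, 13]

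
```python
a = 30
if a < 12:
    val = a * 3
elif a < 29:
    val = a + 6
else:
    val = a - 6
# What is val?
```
Trace:
  a=30
  a=30, val=24

Final answer: 24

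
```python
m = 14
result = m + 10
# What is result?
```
Trace:
  m=14
  m=14, result=24

Final answer: 24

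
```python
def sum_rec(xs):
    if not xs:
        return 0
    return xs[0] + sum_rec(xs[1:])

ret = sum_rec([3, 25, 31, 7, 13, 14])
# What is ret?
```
Call trace:
sum_rec(xs=[3, 25, 31, 7, 13, 14])
  sum_rec(xs=[25, 31, 7, 13, 14])
    sum_rec(xs=[31, 7, 13, 14])
      sum_rec(xs=[7, 13, 14])
        sum_rec(xs=[13, 14])
          sum_rec(xs=[14])
            sum_rec(xs=[])
            -> return 0
          -> return 14
        -> return 27
      -> return 34
    -> return 65
  -> return 90
-> return 93

Final answer: 93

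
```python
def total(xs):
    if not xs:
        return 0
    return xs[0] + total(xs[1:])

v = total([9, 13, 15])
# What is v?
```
Call trace:
total(xs=[9, 13, 15])
  total(xs=[13, 15])
    total(xs=[15])
      total(xs=[])
      -> return 0
    -> return 15
  -> return 28
-> return 37

Final answer: 37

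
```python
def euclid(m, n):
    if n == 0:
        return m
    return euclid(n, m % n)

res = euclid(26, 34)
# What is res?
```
Call trace:
euclid(m=26, n=34)
  euclid(m=34, n=26)
    euclid(m=26, n=8)
      euclid(m=8, n=2)
        euclid(m=2, n=0)
        -> return 2
      -> return 2
    -> return 2
  -> return 2
-> return 2

Final answer: 2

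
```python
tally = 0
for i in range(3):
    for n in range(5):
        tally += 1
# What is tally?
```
Trace:
  tally=0
  tally=1, i=0, n=0
  tally=2, i=0, n=1
  tally=3, i=0, n=2
  tally=4, i=0, n=3
  tally=5, i=0, n=4
  tally=6, i=1, n=0
  tally=7, i=1, n=1
  tally=8, i=1, n=2
  tally=9, i=1, n=3
  tally=10, i=1, n=4
  tally=11, i=2, n=0
  tally=12, i=2, n=1
  tally=13, i=2, n=2
  tally=14, i=2, n=3
  tally=15, i=2, n=4

Final answer: 15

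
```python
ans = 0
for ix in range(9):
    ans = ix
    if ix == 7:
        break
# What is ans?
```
Trace:
  ans=0
  ans=0, ix=0
  ans=1, ix=1
  ans=2, ix=2
  ans=3, ix=3
  ans=4, ix=4
  ans=5, ix=5
  ans=6, ix=6
  ans=7, ix=7

Final answer: 7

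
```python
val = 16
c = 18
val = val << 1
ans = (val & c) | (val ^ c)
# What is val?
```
Trace:
  val=16
  val=16, c=18
  val=32, c=18
  val=32, c=18, ans=50

Final answer: 32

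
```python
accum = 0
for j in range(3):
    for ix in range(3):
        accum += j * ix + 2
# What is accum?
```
Trace:
  accum=0
  accum=2, j=0, ix=0
  accum=4, j=0, ix=1
  accum=6, j=0, ix=2
  accum=8, j=1, ix=0
  accum=11, j=1, ix=1
  accum=15, j=1, ix=2
  accum=17, j=2, ix=0
  accum=21, j=2, ix=1
  accum=27, j=2, ix=2

Final answer: 27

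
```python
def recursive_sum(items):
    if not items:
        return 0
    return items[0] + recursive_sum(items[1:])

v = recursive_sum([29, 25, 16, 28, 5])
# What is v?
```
Call trace:
recursive_sum(items=[29, 25, 16, 28, 5])
  recursive_sum(items=[25, 16, 28, 5])
    recursive_sum(items=[16, 28, 5])
      recursive_sum(items=[28, 5])
        recursive_sum(items=[5])
          recursive_sum(items=[])
          -> return 0
        -> return 5
      -> return 33
    -> return 49
  -> return 74
-> return 103

Final answer: 103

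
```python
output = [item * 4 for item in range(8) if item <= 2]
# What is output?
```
Trace:
  item=0
  item=1
  item=2
  item=3
  item=4
  item=5
  item=6
  item=7
  output=[0, 4, 8]

Final answer: [0, 4, 8]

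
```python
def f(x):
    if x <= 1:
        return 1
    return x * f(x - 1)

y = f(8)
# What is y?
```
Call trace:
f(x=8)
  f(x=7)
    f(x=6)
      f(x=5)
        f(x=4)
          f(x=3)
            f(x=2)
              f(x=1)
              -> return 1
            -> return 2
          -> return 6
        -> return 24
      -> return 120
    -> return 720
  -> return 5040
-> return 40320

Final answer: 40320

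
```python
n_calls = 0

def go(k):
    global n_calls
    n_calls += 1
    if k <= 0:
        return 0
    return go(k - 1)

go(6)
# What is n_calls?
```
Call trace:
go(k=6)
  go(k=5)
    go(k=4)
      go(k=3)
        go(k=2)
          go(k=1)
            go(k=0)
            -> return 0
          -> return 0
        -> return 0
      -> return 0
    -> return 0
  -> return 0
-> return 0

n_calls is incremented once per call. go is entered once for each k = 6, 5, 4, 3, 2, 1, 0 (the k <= 0 call returns without recursing), i.e. 6 + 1 calls.
n_calls = 7

Final answer: 7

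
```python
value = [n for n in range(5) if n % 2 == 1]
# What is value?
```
Trace:
  n=0
  n=1
  n=2
  n=3
  n=4
  value=[1, 3]

Final answer: [1, 3]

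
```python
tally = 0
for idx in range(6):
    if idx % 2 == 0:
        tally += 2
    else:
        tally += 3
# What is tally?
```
Trace:
  tally=0
  tally=2, idx=0
  tally=5, idx=1
  tally=7, idx=2
  tally=10, idx=3
  tally=12, idx=4
  tally=15, idx=5

Final answer: 15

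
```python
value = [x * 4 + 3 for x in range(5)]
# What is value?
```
Trace:
  x=0
  x=1
  x=2
  x=3
  x=4
  value=[3, 7, 11, 15, 19]

Final answer: [3, 7, 11, 15, 19]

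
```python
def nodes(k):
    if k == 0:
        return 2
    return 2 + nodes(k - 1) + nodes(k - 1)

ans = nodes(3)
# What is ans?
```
Call trace (a repeated sub-call is expanded the first time; later identical calls just restate its return value):
nodes(k=3)
  nodes(k=2)
    nodes(k=1)
      nodes(k=0)
      -> return 2
      nodes(k=0)
      -> return 2
    -> return 6
    nodes(k=1) -> return 6  (same call as traced above)
  -> return 14
  nodes(k=2) -> return 14  (same call as traced above)
-> return 30

Final answer: 30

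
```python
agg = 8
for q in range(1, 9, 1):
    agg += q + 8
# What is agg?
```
Trace:
  agg=8
  agg=17, q=1
  agg=27, q=2
  agg=38, q=3
  agg=50, q=4
  agg=63, q=5
  agg=77, q=6
  agg=92, q=7
  agg=108, q=8

Final answer: 108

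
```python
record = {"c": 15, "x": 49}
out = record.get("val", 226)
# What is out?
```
Trace:
  record={'c': 15, 'x': 49}
  record={'c': 15, 'x': 49}, out=226

Final answer: 226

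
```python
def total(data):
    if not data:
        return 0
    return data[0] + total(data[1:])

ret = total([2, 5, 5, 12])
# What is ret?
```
Call trace:
total(data=[2, 5, 5, 12])
  total(data=[5, 5, 12])
    total(data=[5, 12])
      total(data=[12])
        total(data=[])
        -> return 0
      -> return 12
    -> return 17
  -> return 22
-> return 24

Final answer: 24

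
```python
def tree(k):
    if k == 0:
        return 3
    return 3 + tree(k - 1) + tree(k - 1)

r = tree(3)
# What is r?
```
Call trace (a repeated sub-call is expanded the first time; later identical calls just restate its return value):
tree(k=3)
  tree(k=2)
    tree(k=1)
      tree(k=0)
      -> return 3
      tree(k=0)
      -> return 3
    -> return 9
    tree(k=1) -> return 9  (same call as traced above)
  -> return 21
  tree(k=2) -> return 21  (same call as traced above)
-> return 45

Final answer: 45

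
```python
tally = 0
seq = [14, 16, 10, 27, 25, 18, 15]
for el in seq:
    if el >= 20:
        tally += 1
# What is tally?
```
Trace:
  tally=0
  tally=0, el=14
  tally=0, el=16
  tally=0, el=10
  tally=1, el=27
  tally=2, el=25
  tally=2, el=18
  tally=2, el=15

Final answer: 2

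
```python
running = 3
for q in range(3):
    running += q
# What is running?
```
Trace:
  running=3
  running=3, q=0
  running=4, q=1
  running=6, q=2

Final answer: 6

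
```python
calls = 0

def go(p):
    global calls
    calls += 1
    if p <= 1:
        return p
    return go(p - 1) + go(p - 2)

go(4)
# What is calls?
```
Call trace (a repeated sub-call is expanded the first time; later identical calls just restate its return value):
go(p=4)
  go(p=3)
    go(p=2)
      go(p=1)
      -> return 1
      go(p=0)
      -> return 0
    -> return 1
    go(p=1)
    -> return 1
  -> return 2
  go(p=2) -> return 1  (same call as traced above)
-> return 3

calls is incremented once per call, so count the calls in each subtree. Let C(p) = number of calls made by go(p).
C(0) = C(1) = 1 (base case, no recursion); C(p) = 1 + C(p - 1) + C(p - 2) otherwise.
C(2) = 1 + C(1) + C(0) = 1 + 1 + 1 = 3
C(3) = 1 + C(2) + C(1) = 1 + 3 + 1 = 5
C(4) = 1 + C(3) + C(2) = 1 + 5 + 3 = 9
calls = C(4) = 9

Final answer: 9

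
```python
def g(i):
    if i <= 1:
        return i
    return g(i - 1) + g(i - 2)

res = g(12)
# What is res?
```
Call trace (a repeated sub-call is expanded the first time; later identical calls just restate its return value):
g(i=12)
  g(i=11)
    g(i=10)
      g(i=9)
        g(i=8)
          g(i=7)
            g(i=6)
              g(i=5)
                g(i=4)
                  g(i=3)
                    g(i=2)
                      g(i=1)
                      -> return 1
                      g(i=0)
                      -> return 0
                    -> return 1
                    g(i=1)
                    -> return 1
                  -> return 2
                  g(i=2) -> return 1  (same call as traced above)
                -> return 3
                g(i=3) -> return 2  (same call as traced above)
              -> return 5
              g(i=4) -> return 3  (same call as traced above)
            -> return 8
            g(i=5) -> return 5  (same call as traced above)
          -> return 13
          g(i=6) -> return 8  (same call as traced above)
        -> return 21
        g(i=7) -> return 13  (same call as traced above)
      -> return 34
      g(i=8) -> return 21  (same call as traced above)
    -> return 55
    g(i=9) -> return 34  (same call as traced above)
  -> return 89
  g(i=10) -> return 55  (same call as traced above)
-> return 144

Final answer: 144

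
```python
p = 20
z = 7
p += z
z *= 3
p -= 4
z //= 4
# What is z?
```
Trace:
  p=20
  p=20, z=7
  p=27, z=7
  p=27, z=21
  p=23, z=21
  p=23, z=5

Final answer: 5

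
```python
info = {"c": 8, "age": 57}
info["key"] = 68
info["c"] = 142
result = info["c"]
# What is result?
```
Trace:
  info={'c': 8, 'age': 57}
  info={'c': 8, 'age': 57, 'key': 68}
  info={'c': 142, 'age': 57, 'key': 68}
  info={'c': 142, 'age': 57, 'key': 68}, result=142

Final answer: 142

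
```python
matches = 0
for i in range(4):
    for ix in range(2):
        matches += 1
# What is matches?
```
Trace:
  matches=0
  matches=1, i=0, ix=0
  matches=2, i=0, ix=1
  matches=3, i=1, ix=0
  matches=4, i=1, ix=1
  matches=5, i=2, ix=0
  matches=6, i=2, ix=1
  matches=7, i=3, ix=0
  matches=8, i=3, ix=1

Final answer: 8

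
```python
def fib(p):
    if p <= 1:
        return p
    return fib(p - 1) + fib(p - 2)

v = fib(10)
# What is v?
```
Call trace (a repeated sub-call is expanded the first time; later identical calls just restate its return value):
fib(p=10)
  fib(p=9)
    fib(p=8)
      fib(p=7)
        fib(p=6)
          fib(p=5)
            fib(p=4)
              fib(p=3)
                fib(p=2)
                  fib(p=1)
                  -> return 1
                  fib(p=0)
                  -> return 0
                -> return 1
                fib(p=1)
                -> return 1
              -> return 2
              fib(p=2) -> return 1  (same call as traced above)
            -> return 3
            fib(p=3) -> return 2  (same call as traced above)
          -> return 5
          fib(p=4) -> return 3  (same call as traced above)
        -> return 8
        fib(p=5) -> return 5  (same call as traced above)
      -> return 13
      fib(p=6) -> return 8  (same call as traced above)
    -> return 21
    fib(p=7) -> return 13  (same call as traced above)
  -> return 34
  fib(p=8) -> return 21  (same call as traced above)
-> return 55

Final answer: 55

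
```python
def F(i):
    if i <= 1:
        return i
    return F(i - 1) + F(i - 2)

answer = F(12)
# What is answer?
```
Call trace (a repeated sub-call is expanded the first time; later identical calls just restate its return value):
F(i=12)
  F(i=11)
    F(i=10)
      F(i=9)
        F(i=8)
          F(i=7)
            F(i=6)
              F(i=5)
                F(i=4)
                  F(i=3)
                    F(i=2)
                      F(i=1)
                      -> return 1
                      F(i=0)
                      -> return 0
                    -> return 1
                    F(i=1)
                    -> return 1
                  -> return 2
                  F(i=2) -> return 1  (same call as traced above)
                -> return 3
                F(i=3) -> return 2  (same call as traced above)
              -> return 5
              F(i=4) -> return 3  (same call as traced above)
            -> return 8
            F(i=5) -> return 5  (same call as traced above)
          -> return 13
          F(i=6) -> return 8  (same call as traced above)
        -> return 21
        F(i=7) -> return 13  (same call as traced above)
      -> return 34
      F(i=8) -> return 21  (same call as traced above)
    -> return 55
    F(i=9) -> return 34  (same call as traced above)
  -> return 89
  F(i=10) -> return 55  (same call as traced above)
-> return 144

Final answer: 144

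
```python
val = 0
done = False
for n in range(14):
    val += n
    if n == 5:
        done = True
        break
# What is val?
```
Trace:
  val=0
  val=0, done=False
  val=0, done=False, n=0
  val=1, done=False, n=1
  val=3, done=False, n=2
  val=6, done=False, n=3
  val=10, done=False, n=4
  val=15, done=True, n=5

Final answer: 15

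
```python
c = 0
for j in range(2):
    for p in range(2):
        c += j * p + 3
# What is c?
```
Trace:
  c=0
  c=3, j=0, p=0
  c=6, j=0, p=1
  c=9, j=1, p=0
  c=13, j=1, p=1

Final answer: 13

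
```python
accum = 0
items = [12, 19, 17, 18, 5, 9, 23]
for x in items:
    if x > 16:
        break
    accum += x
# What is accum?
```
Trace:
  accum=0
  accum=12, x=12
  accum=12, x=19

Final answer: 12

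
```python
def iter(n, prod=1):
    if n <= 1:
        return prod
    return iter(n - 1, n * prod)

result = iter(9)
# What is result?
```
Call trace:
iter(n=9, prod=1)
  iter(n=8, prod=9)
    iter(n=7, prod=72)
      iter(n=6, prod=504)
        iter(n=5, prod=3024)
          iter(n=4, prod=15120)
            iter(n=3, prod=60480)
              iter(n=2, prod=181440)
                iter(n=1, prod=362880)
                -> return 362880
              -> return 362880
            -> return 362880
          -> return 362880
        -> return 362880
      -> return 362880
    -> return 362880
  -> return 362880
-> return 362880

Final answer: 362880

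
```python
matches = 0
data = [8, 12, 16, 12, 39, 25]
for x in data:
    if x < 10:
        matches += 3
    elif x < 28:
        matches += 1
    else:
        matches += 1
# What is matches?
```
Trace:
  matches=0
  matches=3, x=8
  matches=4, x=12
  matches=5, x=16
  matches=6, x=12
  matches=7, x=39
  matches=8, x=25

Final answer: 8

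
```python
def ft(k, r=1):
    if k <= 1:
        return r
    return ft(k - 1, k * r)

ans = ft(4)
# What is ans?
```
Call trace:
ft(k=4, r=1)
  ft(k=3, r=4)
    ft(k=2, r=12)
      ft(k=1, r=24)
      -> return 24
    -> return 24
  -> return 24
-> return 24

Final answer: 24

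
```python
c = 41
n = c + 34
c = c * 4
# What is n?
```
Trace:
  c=41
  c=41, n=75
  c=164, n=75

Final answer: 75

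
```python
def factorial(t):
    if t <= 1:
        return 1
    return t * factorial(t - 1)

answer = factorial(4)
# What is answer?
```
Call trace:
factorial(t=4)
  factorial(t=3)
    factorial(t=2)
      factorial(t=1)
      -> return 1
    -> return 2
  -> return 6
-> return 24

Final answer: 24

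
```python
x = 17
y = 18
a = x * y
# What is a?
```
Trace:
  x=17
  x=17, y=18
  x=17, y=18, a=306

Final answer: 306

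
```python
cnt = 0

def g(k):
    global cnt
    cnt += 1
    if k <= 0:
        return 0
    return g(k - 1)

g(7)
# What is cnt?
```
Call trace:
g(k=7)
  g(k=6)
    g(k=5)
      g(k=4)
        g(k=3)
          g(k=2)
            g(k=1)
              g(k=0)
              -> return 0
            -> return 0
          -> return 0
        -> return 0
      -> return 0
    -> return 0
  -> return 0
-> return 0

cnt is incremented once per call. g is entered once for each k = 7, 6, 5, 4, 3, 2, 1, 0 (the k <= 0 call returns without recursing), i.e. 7 + 1 calls.
cnt = 8

Final answer: 8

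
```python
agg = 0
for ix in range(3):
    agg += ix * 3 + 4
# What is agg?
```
Trace:
  agg=0
  agg=4, ix=0
  agg=11, ix=1
  agg=21, ix=2

Final answer: 21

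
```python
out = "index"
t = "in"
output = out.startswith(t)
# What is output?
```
Trace:
  out='index'
  out='index', t='in'
  out='index', t='in', output=True

Final answer: True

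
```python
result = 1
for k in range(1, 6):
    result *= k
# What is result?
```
Trace:
  result=1
  result=1, k=1
  result=2, k=2
  result=6, k=3
  result=24, k=4
  result=120, k=5

Final answer: 120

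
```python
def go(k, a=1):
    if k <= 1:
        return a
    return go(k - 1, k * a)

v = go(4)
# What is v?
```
Call trace:
go(k=4, a=1)
  go(k=3, a=4)
    go(k=2, a=12)
      go(k=1, a=24)
      -> return 24
    -> return 24
  -> return 24
-> return 24

Final answer: 24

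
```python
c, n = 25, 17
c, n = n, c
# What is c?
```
Trace:
  c=25, n=17
  c=17, n=25

Final answer: 17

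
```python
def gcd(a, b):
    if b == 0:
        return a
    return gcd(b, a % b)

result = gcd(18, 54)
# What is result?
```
Call trace:
gcd(a=18, b=54)
  gcd(a=54, b=18)
    gcd(a=18, b=0)
    -> return 18
  -> return 18
-> return 18

Final answer: 18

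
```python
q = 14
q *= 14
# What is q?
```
Trace:
  q=14
  q=196

Final answer: 196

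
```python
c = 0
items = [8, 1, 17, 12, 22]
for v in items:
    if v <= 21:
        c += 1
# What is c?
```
Trace:
  c=0
  c=1, v=8
  c=2, v=1
  c=3, v=17
  c=4, v=12
  c=4, v=22

Final answer: 4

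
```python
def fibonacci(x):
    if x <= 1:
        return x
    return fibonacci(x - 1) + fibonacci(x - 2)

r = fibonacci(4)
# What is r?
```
Call trace (a repeated sub-call is expanded the first time; later identical calls just restate its return value):
fibonacci(x=4)
  fibonacci(x=3)
    fibonacci(x=2)
      fibonacci(x=1)
      -> return 1
      fibonacci(x=0)
      -> return 0
    -> return 1
    fibonacci(x=1)
    -> return 1
  -> return 2
  fibonacci(x=2) -> return 1  (same call as traced above)
-> return 3

Final answer: 3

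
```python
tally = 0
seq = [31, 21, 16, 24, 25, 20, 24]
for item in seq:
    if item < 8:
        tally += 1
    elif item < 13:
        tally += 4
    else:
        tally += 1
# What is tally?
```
Trace:
  tally=0
  tally=1, item=31
  tally=2, item=21
  tally=3, item=16
  tally=4, item=24
  tally=5, item=25
  tally=6, item=20
  tally=7, item=24

Final answer: 7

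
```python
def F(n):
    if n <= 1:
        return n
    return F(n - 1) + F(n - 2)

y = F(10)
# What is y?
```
Call trace (a repeated sub-call is expanded the first time; later identical calls just restate its return value):
F(n=10)
  F(n=9)
    F(n=8)
      F(n=7)
        F(n=6)
          F(n=5)
            F(n=4)
              F(n=3)
                F(n=2)
                  F(n=1)
                  -> return 1
                  F(n=0)
                  -> return 0
                -> return 1
                F(n=1)
                -> return 1
              -> return 2
              F(n=2) -> return 1  (same call as traced above)
            -> return 3
            F(n=3) -> return 2  (same call as traced above)
          -> return 5
          F(n=4) -> return 3  (same call as traced above)
        -> return 8
        F(n=5) -> return 5  (same call as traced above)
      -> return 13
      F(n=6) -> return 8  (same call as traced above)
    -> return 21
    F(n=7) -> return 13  (same call as traced above)
  -> return 34
  F(n=8) -> return 21  (same call as traced above)
-> return 55

Final answer: 55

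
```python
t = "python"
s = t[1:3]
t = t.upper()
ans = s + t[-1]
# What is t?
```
Trace:
  t='python'
  t='python', s='yt'
  t='PYTHON', s='yt'
  t='PYTHON', s='yt', ans='ytN'

Final answer: 'PYTHON'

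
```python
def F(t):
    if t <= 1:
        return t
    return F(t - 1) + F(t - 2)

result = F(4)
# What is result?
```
Call trace (a repeated sub-call is expanded the first time; later identical calls just restate its return value):
F(t=4)
  F(t=3)
    F(t=2)
      F(t=1)
      -> return 1
      F(t=0)
      -> return 0
    -> return 1
    F(t=1)
    -> return 1
  -> return 2
  F(t=2) -> return 1  (same call as traced above)
-> return 3

Final answer: 3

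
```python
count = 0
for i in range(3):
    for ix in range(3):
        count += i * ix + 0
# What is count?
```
Trace:
  count=0
  count=0, i=0, ix=0
  count=0, i=0, ix=1
  count=0, i=0, ix=2
  count=0, i=1, ix=0
  count=1, i=1, ix=1
  count=3, i=1, ix=2
  count=3, i=2, ix=0
  count=5, i=2, ix=1
  count=9, i=2, ix=2

Final answer: 9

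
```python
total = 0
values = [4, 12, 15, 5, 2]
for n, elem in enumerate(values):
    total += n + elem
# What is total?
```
Trace:
  total=0
  total=4, n=0, elem=4
  total=17, n=1, elem=12
  total=34, n=2, elem=15
  total=42, n=3, elem=5
  total=48, n=4, elem=2

Final answer: 48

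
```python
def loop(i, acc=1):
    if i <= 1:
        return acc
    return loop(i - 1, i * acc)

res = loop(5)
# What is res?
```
Call trace:
loop(i=5, acc=1)
  loop(i=4, acc=5)
    loop(i=3, acc=20)
      loop(i=2, acc=60)
        loop(i=1, acc=120)
        -> return 120
      -> return 120
    -> return 120
  -> return 120
-> return 120

Final answer: 120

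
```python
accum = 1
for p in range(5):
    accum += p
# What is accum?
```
Trace:
  accum=1
  accum=1, p=0
  accum=2, p=1
  accum=4, p=2
  accum=7, p=3
  accum=11, p=4

Final answer: 11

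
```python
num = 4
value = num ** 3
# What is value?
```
Trace:
  num=4
  num=4, value=64

Final answer: 64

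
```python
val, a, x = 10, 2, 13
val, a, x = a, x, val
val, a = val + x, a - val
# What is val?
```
Trace:
  val=10, a=2, x=13
  val=2, a=13, x=10
  val=12, a=11, x=10

Final answer: 12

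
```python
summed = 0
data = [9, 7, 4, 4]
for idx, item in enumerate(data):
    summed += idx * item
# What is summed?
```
Trace:
  summed=0
  summed=0, idx=0, item=9
  summed=7, idx=1, item=7
  summed=15, idx=2, item=4
  summed=27, idx=3, item=4

Final answer: 27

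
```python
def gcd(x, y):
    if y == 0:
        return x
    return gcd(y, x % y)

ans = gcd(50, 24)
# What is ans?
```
Call trace:
gcd(x=50, y=24)
  gcd(x=24, y=2)
    gcd(x=2, y=0)
    -> return 2
  -> return 2
-> return 2

Final answer: 2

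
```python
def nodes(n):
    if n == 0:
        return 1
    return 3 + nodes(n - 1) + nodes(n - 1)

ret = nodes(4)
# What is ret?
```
Call trace (a repeated sub-call is expanded the first time; later identical calls just restate its return value):
nodes(n=4)
  nodes(n=3)
    nodes(n=2)
      nodes(n=1)
        nodes(n=0)
        -> return 1
        nodes(n=0)
        -> return 1
      -> return 5
      nodes(n=1) -> return 5  (same call as traced above)
    -> return 13
    nodes(n=2) -> return 13  (same call as traced above)
  -> return 29
  nodes(n=3) -> return 29  (same call as traced above)
-> return 61

Final answer: 61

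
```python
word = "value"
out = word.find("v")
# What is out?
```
Trace:
  word='value'
  word='value', out=0

Final answer: 0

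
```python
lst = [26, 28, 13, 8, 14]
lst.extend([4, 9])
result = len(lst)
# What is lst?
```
Trace:
  lst=[26, 28, 13, 8, 14]
  lst=[26, 28, 13, 8, 14, 4, 9]
  lst=[26, 28, 13, 8, 14, 4, 9], result=7

Final answer: [26, 28, 13, 8, 14, 4, 9]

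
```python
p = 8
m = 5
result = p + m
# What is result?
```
Trace:
  p=8
  p=8, m=5
  p=8, m=5, result=13

Final answer: 13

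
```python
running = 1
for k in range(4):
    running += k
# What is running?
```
Trace:
  running=1
  running=1, k=0
  running=2, k=1
  running=4, k=2
  running=7, k=3

Final answer: 7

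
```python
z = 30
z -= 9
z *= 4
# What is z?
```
Trace:
  z=30
  z=21
  z=84

Final answer: 84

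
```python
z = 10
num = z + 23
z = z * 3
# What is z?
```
Trace:
  z=10
  z=10, num=33
  z=30, num=33

Final answer: 30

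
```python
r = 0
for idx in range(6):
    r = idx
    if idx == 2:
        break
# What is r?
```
Trace:
  r=0
  r=0, idx=0
  r=1, idx=1
  r=2, idx=2

Final answer: 2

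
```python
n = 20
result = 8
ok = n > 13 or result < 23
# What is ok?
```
Trace:
  n=20
  n=20, result=8
  n=20, result=8, ok=True

Final answer: True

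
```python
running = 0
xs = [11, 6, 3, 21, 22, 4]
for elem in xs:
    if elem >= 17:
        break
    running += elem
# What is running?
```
Trace:
  running=0
  running=11, elem=11
  running=17, elem=6
  running=20, elem=3
  running=20, elem=21

Final answer: 20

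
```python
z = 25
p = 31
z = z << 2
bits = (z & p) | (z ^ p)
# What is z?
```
Trace:
  z=25
  z=25, p=31
  z=100, p=31
  z=100, p=31, bits=127

Final answer: 100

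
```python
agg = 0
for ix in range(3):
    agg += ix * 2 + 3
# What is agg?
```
Trace:
  agg=0
  agg=3, ix=0
  agg=8, ix=1
  agg=15, ix=2

Final answer: 15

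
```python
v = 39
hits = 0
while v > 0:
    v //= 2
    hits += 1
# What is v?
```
Trace:
  v=39
  v=39, hits=0
  v=19, hits=1
  v=9, hits=2
  v=4, hits=3
  v=2, hits=4
  v=1, hits=5
  v=0, hits=6

Final answer: 0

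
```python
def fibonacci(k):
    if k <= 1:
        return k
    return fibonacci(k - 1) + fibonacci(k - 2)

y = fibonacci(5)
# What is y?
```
Call trace (a repeated sub-call is expanded the first time; later identical calls just restate its return value):
fibonacci(k=5)
  fibonacci(k=4)
    fibonacci(k=3)
      fibonacci(k=2)
        fibonacci(k=1)
        -> return 1
        fibonacci(k=0)
        -> return 0
      -> return 1
      fibonacci(k=1)
      -> return 1
    -> return 2
    fibonacci(k=2) -> return 1  (same call as traced above)
  -> return 3
  fibonacci(k=3) -> return 2  (same call as traced above)
-> return 5

Final answer: 5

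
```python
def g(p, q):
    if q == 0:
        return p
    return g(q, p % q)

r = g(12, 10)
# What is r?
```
Call trace:
g(p=12, q=10)
  g(p=10, q=2)
    g(p=2, q=0)
    -> return 2
  -> return 2
-> return 2

Final answer: 2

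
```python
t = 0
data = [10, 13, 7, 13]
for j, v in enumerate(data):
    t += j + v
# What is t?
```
Trace:
  t=0
  t=10, j=0, v=10
  t=24, j=1, v=13
  t=33, j=2, v=7
  t=49, j=3, v=13

Final answer: 49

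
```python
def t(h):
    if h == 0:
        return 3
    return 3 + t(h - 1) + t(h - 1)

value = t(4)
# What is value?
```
Call trace (a repeated sub-call is expanded the first time; later identical calls just restate its return value):
t(h=4)
  t(h=3)
    t(h=2)
      t(h=1)
        t(h=0)
        -> return 3
        t(h=0)
        -> return 3
      -> return 9
      t(h=1) -> return 9  (same call as traced above)
    -> return 21
    t(h=2) -> return 21  (same call as traced above)
  -> return 45
  t(h=3) -> return 45  (same call as traced above)
-> return 93

Final answer: 93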